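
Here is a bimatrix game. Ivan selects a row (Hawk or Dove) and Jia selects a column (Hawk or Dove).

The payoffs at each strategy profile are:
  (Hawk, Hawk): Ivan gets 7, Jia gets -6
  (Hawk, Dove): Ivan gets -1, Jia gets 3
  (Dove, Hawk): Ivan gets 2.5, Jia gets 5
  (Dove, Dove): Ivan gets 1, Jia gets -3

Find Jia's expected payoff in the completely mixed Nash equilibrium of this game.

-3/17

First find p, the probability Ivan plays Hawk, from Jia's indifference between Hawk and Dove: −6p + 5(1−p) = 3p − 3(1−p), giving p = 8/17.
Since Jia is indifferent in equilibrium, Jia's expected payoff equals the payoff from either column against (8/17, 9/17). Using Hawk: −6(8/17) + 5(9/17) = -3/17.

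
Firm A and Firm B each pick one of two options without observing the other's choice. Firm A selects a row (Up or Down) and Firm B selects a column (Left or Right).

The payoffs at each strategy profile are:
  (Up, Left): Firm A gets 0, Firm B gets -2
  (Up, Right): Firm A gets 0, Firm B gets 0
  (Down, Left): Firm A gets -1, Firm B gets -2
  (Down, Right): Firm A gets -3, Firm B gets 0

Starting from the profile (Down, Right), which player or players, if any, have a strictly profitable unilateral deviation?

Firm A at (Down, Right) earns -3; deviating to Up yields 0 — a strict improvement.
Firm B earns 0; deviating to Left yields -2 — not better.
Only Firm A has a strictly profitable deviation.

Firm A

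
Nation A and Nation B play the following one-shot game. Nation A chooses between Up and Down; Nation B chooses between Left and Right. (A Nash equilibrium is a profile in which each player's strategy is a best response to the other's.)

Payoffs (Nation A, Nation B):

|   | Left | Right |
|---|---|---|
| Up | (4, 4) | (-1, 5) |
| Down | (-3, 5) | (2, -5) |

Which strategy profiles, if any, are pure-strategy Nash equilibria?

(Up, Left): Nation B prefers Right (5 > 4) — not an equilibrium.
(Up, Right): Nation A prefers Down (2 > -1) — not an equilibrium.
(Down, Left): Nation A prefers Up (4 > -3) — not an equilibrium.
(Down, Right): Nation B prefers Left (5 > -5) — not an equilibrium.

none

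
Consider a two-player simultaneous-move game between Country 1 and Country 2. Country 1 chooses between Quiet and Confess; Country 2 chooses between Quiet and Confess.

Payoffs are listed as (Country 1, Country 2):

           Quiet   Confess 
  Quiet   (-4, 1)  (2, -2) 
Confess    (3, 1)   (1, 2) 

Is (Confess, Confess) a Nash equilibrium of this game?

No

At (Confess, Confess), Country 1 earns 1; switching to Quiet would give 2, so Country 1 would deviate.
Country 2 earns 2; switching to Quiet would give 1, so Country 2 has no profitable deviation.
Since at least one player can profitably deviate, this is not a Nash equilibrium.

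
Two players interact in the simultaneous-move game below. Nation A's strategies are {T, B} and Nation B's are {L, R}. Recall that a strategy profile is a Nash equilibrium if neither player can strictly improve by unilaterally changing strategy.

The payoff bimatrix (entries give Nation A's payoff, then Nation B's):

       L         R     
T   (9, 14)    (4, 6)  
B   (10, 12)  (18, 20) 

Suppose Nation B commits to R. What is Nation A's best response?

B

Against R, Nation A earns 4 from T and 18 from B.
So B is the best response.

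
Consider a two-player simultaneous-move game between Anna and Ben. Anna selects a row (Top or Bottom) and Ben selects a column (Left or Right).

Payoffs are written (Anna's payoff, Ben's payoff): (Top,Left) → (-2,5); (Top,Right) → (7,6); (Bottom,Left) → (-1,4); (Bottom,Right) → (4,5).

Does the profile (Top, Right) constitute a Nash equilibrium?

Yes

At (Top, Right), Anna earns 7; switching to Bottom would give 4, so Anna has no profitable deviation.
Ben earns 6; switching to Left would give 5, so Ben has no profitable deviation.
Neither player can gain by a unilateral deviation, so this profile is a Nash equilibrium.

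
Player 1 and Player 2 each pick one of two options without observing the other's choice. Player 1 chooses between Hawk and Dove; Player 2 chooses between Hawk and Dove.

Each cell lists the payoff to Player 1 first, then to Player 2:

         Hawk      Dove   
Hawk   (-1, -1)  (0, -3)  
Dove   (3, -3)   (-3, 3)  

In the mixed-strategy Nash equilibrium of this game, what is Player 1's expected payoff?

-3/7

First find q, the probability Player 2 plays Hawk, from Player 1's indifference between Hawk and Dove: −q = 3q − 3(1−q), giving q = 3/7.
Since Player 1 is indifferent in equilibrium, Player 1's expected payoff equals the payoff from either row against (3/7, 4/7). Using Hawk: −(3/7) = -3/7.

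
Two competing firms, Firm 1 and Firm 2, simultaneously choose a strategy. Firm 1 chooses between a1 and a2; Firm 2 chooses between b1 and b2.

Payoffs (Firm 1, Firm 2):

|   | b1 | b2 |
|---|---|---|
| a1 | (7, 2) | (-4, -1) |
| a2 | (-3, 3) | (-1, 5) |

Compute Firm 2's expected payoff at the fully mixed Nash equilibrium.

13/5

First find p, the probability Firm 1 plays a1, from Firm 2's indifference between b1 and b2: 2p + 3(1−p) = −p + 5(1−p), giving p = 2/5.
Since Firm 2 is indifferent in equilibrium, Firm 2's expected payoff equals the payoff from either column against (2/5, 3/5). Using b1: 2(2/5) + 3(3/5) = 13/5.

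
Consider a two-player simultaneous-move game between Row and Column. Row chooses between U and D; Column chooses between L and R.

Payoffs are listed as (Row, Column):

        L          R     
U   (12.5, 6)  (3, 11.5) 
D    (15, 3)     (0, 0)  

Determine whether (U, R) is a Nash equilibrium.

At (U, R), Row earns 3; switching to D would give 0, so Row has no profitable deviation.
Column earns 11.5; switching to L would give 6, so Column has no profitable deviation.
Neither player can gain by a unilateral deviation, so this profile is a Nash equilibrium.

Yes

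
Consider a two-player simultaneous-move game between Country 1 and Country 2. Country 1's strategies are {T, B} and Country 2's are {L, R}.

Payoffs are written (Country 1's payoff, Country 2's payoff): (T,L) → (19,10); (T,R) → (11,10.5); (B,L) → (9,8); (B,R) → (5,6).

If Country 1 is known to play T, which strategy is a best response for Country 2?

R

Against T, Country 2 earns 10 from L and 10.5 from R.
So R is the best response.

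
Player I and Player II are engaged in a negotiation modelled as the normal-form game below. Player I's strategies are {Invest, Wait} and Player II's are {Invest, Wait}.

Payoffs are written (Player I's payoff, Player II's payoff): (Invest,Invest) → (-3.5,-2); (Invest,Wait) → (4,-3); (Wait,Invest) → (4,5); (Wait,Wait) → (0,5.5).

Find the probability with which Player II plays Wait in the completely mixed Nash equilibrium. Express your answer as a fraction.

Let y be the probability that Player II plays Invest. In a completely mixed equilibrium, Player I must be indifferent between Invest and Wait.
Player I's expected payoff from Invest is −3.5y + 4(1−y); from Wait it is 4y.
Setting these equal: −7.5y + 4 = 4y, so y = 8/23.
Therefore Player II plays Wait with probability 1 − 8/23 = 15/23.

15/23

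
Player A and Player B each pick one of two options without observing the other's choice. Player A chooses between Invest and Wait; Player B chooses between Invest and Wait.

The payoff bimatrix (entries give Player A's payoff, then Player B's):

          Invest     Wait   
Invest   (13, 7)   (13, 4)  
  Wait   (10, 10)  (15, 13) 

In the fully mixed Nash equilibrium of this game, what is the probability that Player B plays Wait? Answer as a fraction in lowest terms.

3/5

Let y be the probability that Player B plays Invest. In a completely mixed equilibrium, Player A must be indifferent between Invest and Wait.
Player A's expected payoff from Invest is 13y + 13(1−y); from Wait it is 10y + 15(1−y).
Setting these equal: 13 = −5y + 15, so y = 2/5.
Therefore Player B plays Wait with probability 1 − 2/5 = 3/5.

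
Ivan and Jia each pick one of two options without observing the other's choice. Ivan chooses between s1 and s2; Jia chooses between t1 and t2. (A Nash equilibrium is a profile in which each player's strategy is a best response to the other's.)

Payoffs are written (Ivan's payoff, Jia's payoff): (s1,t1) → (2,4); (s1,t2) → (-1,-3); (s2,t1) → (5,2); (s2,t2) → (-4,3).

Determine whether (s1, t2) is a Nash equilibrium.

At (s1, t2), Ivan earns -1; switching to s2 would give -4, so Ivan has no profitable deviation.
Jia earns -3; switching to t1 would give 4, so Jia would deviate.
Since at least one player can profitably deviate, this is not a Nash equilibrium.

No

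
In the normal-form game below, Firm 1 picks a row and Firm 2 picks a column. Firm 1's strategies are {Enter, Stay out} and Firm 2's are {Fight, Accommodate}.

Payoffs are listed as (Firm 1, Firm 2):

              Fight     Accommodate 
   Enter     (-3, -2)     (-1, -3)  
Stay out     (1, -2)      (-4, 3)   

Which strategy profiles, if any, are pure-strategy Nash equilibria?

(Enter, Fight): Firm 1 prefers Stay out (1 > -3) — not an equilibrium.
(Enter, Accommodate): Firm 2 prefers Fight (-2 > -3) — not an equilibrium.
(Stay out, Fight): Firm 2 prefers Accommodate (3 > -2) — not an equilibrium.
(Stay out, Accommodate): Firm 1 prefers Enter (-1 > -4) — not an equilibrium.

none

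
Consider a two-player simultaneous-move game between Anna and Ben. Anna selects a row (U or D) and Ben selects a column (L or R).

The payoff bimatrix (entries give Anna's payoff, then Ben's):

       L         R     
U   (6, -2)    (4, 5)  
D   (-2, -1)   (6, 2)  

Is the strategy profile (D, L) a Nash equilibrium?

At (D, L), Anna earns -2; switching to U would give 6, so Anna would deviate.
Ben earns -1; switching to R would give 2, so Ben would deviate.
Since at least one player can profitably deviate, this is not a Nash equilibrium.

No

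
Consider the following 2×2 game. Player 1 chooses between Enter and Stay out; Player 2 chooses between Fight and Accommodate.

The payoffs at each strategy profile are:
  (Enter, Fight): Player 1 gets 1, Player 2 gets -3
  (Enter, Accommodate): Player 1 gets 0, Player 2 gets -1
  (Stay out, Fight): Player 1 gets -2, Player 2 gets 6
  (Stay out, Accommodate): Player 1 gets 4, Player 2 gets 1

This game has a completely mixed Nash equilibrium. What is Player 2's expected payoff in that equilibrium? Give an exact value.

-3/7

First find p, the probability Player 1 plays Enter, from Player 2's indifference between Fight and Accommodate: −3p + 6(1−p) = −p + (1−p), giving p = 5/7.
Since Player 2 is indifferent in equilibrium, Player 2's expected payoff equals the payoff from either column against (5/7, 2/7). Using Fight: −3(5/7) + 6(2/7) = -3/7.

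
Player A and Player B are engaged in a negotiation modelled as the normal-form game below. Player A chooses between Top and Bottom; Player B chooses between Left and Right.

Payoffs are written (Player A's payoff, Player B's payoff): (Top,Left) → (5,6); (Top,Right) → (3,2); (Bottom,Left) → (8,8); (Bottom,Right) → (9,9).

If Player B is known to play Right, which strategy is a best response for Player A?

Bottom

Against Right, Player A earns 3 from Top and 9 from Bottom.
So Bottom is the best response.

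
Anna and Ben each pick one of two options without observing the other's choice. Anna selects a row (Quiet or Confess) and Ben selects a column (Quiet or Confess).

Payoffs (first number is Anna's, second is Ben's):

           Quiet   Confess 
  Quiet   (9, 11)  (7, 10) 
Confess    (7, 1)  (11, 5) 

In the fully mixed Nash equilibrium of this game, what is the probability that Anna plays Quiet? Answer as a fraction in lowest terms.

4/5

Let p be the probability that Anna plays Quiet. In a completely mixed equilibrium, Ben must be indifferent between Quiet and Confess.
Ben's expected payoff from Quiet is 11p + (1−p); from Confess it is 10p + 5(1−p).
Setting these equal: 10p + 1 = 5p + 5, so p = 4/5.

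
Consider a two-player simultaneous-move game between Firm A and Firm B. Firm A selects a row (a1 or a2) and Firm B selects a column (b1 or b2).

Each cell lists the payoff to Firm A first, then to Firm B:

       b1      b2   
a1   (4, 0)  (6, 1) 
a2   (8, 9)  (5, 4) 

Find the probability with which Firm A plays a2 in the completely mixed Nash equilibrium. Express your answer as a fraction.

Let x be the probability that Firm A plays a1. In a completely mixed equilibrium, Firm B must be indifferent between b1 and b2.
Firm B's expected payoff from b1 is 9(1−x); from b2 it is x + 4(1−x).
Setting these equal: −9x + 9 = −3x + 4, so x = 5/6.
Therefore Firm A plays a2 with probability 1 − 5/6 = 1/6.

1/6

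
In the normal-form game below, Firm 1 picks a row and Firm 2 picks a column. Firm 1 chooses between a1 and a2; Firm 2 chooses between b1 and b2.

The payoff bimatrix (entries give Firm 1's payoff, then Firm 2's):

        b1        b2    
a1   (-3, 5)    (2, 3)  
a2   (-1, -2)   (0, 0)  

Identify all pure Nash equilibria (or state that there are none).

none

(a1, b1): Firm 1 prefers a2 (-1 > -3) — not an equilibrium.
(a1, b2): Firm 2 prefers b1 (5 > 3) — not an equilibrium.
(a2, b1): Firm 2 prefers b2 (0 > -2) — not an equilibrium.
(a2, b2): Firm 1 prefers a1 (2 > 0) — not an equilibrium.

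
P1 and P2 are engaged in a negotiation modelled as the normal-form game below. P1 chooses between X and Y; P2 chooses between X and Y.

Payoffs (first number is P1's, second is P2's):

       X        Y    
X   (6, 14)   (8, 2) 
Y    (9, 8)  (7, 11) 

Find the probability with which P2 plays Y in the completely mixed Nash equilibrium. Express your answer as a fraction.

3/4

Let q be the probability that P2 plays X. In a completely mixed equilibrium, P1 must be indifferent between X and Y.
P1's expected payoff from X is 6q + 8(1−q); from Y it is 9q + 7(1−q).
Setting these equal: −2q + 8 = 2q + 7, so q = 1/4.
Therefore P2 plays Y with probability 1 − 1/4 = 3/4.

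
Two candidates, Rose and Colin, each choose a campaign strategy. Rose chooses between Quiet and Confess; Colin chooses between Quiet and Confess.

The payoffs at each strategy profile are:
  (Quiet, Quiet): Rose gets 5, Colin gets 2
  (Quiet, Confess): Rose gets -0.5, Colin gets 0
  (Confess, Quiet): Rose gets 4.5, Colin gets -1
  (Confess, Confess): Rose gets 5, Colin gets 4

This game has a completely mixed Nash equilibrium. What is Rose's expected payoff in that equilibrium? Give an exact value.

109/24

First find q, the probability Colin plays Quiet, from Rose's indifference between Quiet and Confess: 5q − 0.5(1−q) = 4.5q + 5(1−q), giving q = 11/12.
Since Rose is indifferent in equilibrium, Rose's expected payoff equals the payoff from either row against (11/12, 1/12). Using Quiet: 5(11/12) − 0.5(1/12) = 109/24.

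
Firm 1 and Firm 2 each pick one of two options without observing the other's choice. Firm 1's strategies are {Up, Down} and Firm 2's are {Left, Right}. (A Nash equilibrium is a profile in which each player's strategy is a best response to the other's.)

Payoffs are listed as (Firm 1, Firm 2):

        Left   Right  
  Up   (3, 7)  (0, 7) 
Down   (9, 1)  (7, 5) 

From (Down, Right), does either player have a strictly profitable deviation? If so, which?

Firm 1 at (Down, Right) earns 7; deviating to Up yields 0 — not better.
Firm 2 earns 5; deviating to Left yields 1 — not better.
Neither player can strictly improve; the profile is a Nash equilibrium.

Neither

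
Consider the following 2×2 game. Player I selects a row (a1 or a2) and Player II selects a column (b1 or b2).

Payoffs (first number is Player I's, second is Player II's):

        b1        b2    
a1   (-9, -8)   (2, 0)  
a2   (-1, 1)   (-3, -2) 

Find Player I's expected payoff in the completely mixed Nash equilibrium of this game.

First find q, the probability Player II plays b1, from Player I's indifference between a1 and a2: −9q + 2(1−q) = −q − 3(1−q), giving q = 5/13.
Since Player I is indifferent in equilibrium, Player I's expected payoff equals the payoff from either row against (5/13, 8/13). Using a1: −9(5/13) + 2(8/13) = -29/13.

-29/13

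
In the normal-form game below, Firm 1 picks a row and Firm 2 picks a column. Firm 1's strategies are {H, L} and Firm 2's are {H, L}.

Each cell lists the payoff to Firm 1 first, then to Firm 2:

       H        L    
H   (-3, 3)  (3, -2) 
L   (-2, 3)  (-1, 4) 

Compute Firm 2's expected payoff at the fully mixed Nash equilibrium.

First find p, the probability Firm 1 plays H, from Firm 2's indifference between H and L: 3p + 3(1−p) = −2p + 4(1−p), giving p = 1/6.
Since Firm 2 is indifferent in equilibrium, Firm 2's expected payoff equals the payoff from either column against (1/6, 5/6). Using H: 3(1/6) + 3(5/6) = 3.

3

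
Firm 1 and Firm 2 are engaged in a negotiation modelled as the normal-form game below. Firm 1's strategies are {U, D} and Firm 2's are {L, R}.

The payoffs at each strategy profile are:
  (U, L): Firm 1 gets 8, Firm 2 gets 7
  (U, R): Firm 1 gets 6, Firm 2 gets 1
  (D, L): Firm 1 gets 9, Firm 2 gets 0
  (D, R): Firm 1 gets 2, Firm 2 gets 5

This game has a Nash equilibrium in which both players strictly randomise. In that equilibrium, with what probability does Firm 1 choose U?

5/11

Let x be the probability that Firm 1 plays U. In a completely mixed equilibrium, Firm 2 must be indifferent between L and R.
Firm 2's expected payoff from L is 7x; from R it is x + 5(1−x).
Setting these equal: 7x = −4x + 5, so x = 5/11.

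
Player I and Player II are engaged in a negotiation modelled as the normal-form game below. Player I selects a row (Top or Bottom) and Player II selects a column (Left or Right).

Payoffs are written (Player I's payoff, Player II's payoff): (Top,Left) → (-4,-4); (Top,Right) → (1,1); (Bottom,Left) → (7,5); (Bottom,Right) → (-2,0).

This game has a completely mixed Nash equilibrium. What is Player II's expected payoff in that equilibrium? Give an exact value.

First find x, the probability Player I plays Top, from Player II's indifference between Left and Right: −4x + 5(1−x) = x, giving x = 1/2.
Since Player II is indifferent in equilibrium, Player II's expected payoff equals the payoff from either column against (1/2, 1/2). Using Left: −4(1/2) + 5(1/2) = 1/2.

1/2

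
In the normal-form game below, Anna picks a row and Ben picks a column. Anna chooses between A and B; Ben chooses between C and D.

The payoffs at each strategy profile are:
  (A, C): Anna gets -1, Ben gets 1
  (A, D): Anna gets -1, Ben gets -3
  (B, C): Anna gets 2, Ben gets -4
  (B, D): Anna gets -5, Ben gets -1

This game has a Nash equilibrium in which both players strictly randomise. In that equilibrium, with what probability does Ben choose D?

Let q be the probability that Ben plays C. In a completely mixed equilibrium, Anna must be indifferent between A and B.
Anna's expected payoff from A is −q − (1−q); from B it is 2q − 5(1−q).
Setting these equal: -1 = 7q − 5, so q = 4/7.
Therefore Ben plays D with probability 1 − 4/7 = 3/7.

3/7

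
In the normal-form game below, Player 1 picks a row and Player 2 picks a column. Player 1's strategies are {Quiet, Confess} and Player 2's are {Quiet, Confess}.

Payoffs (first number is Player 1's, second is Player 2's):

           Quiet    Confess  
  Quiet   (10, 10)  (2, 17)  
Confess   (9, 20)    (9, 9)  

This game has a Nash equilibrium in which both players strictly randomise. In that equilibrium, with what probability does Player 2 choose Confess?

1/8

Let q be the probability that Player 2 plays Quiet. In a completely mixed equilibrium, Player 1 must be indifferent between Quiet and Confess.
Player 1's expected payoff from Quiet is 10q + 2(1−q); from Confess it is 9q + 9(1−q).
Setting these equal: 8q + 2 = 9, so q = 7/8.
Therefore Player 2 plays Confess with probability 1 − 7/8 = 1/8.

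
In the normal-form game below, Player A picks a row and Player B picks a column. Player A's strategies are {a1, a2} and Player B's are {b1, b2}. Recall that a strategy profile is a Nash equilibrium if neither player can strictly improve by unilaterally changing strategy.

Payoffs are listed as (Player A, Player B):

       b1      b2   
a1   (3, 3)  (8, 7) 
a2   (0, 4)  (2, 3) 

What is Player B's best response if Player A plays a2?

Against a2, Player B earns 4 from b1 and 3 from b2.
So b1 is the best response.

b1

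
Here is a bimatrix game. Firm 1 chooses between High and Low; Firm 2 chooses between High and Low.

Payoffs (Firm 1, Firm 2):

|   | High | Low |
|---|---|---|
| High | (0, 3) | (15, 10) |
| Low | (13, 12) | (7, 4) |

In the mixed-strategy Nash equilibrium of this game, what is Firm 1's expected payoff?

65/7

First find q, the probability Firm 2 plays High, from Firm 1's indifference between High and Low: 15(1−q) = 13q + 7(1−q), giving q = 8/21.
Since Firm 1 is indifferent in equilibrium, Firm 1's expected payoff equals the payoff from either row against (8/21, 13/21). Using High: 15(13/21) = 65/7.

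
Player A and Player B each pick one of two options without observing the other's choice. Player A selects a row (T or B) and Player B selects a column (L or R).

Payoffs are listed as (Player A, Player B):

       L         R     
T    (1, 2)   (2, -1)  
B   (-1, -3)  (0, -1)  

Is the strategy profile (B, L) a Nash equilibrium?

At (B, L), Player A earns -1; switching to T would give 1, so Player A would deviate.
Player B earns -3; switching to R would give -1, so Player B would deviate.
Since at least one player can profitably deviate, this is not a Nash equilibrium.

No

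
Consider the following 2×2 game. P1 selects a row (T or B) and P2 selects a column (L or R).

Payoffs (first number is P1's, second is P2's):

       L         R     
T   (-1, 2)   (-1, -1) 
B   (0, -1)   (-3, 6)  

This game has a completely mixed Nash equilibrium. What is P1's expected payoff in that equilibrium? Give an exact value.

First find y, the probability P2 plays L, from P1's indifference between T and B: −y − (1−y) = −3(1−y), giving y = 2/3.
Since P1 is indifferent in equilibrium, P1's expected payoff equals the payoff from either row against (2/3, 1/3). Using T: −(2/3) − (1/3) = -1.

-1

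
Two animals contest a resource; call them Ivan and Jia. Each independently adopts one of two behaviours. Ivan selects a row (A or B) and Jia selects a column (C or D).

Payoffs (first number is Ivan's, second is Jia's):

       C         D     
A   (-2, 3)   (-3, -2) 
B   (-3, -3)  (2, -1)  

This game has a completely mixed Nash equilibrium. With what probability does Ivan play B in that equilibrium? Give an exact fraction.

5/7

Let p be the probability that Ivan plays A. In a completely mixed equilibrium, Jia must be indifferent between C and D.
Jia's expected payoff from C is 3p − 3(1−p); from D it is −2p − (1−p).
Setting these equal: 6p − 3 = −p − 1, so p = 2/7.
Therefore Ivan plays B with probability 1 − 2/7 = 5/7.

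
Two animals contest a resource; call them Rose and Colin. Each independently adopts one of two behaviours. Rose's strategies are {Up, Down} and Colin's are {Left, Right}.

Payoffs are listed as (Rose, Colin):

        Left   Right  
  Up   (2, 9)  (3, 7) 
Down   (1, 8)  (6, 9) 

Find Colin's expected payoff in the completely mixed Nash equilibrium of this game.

First find x, the probability Rose plays Up, from Colin's indifference between Left and Right: 9x + 8(1−x) = 7x + 9(1−x), giving x = 1/3.
Since Colin is indifferent in equilibrium, Colin's expected payoff equals the payoff from either column against (1/3, 2/3). Using Left: 9(1/3) + 8(2/3) = 25/3.

25/3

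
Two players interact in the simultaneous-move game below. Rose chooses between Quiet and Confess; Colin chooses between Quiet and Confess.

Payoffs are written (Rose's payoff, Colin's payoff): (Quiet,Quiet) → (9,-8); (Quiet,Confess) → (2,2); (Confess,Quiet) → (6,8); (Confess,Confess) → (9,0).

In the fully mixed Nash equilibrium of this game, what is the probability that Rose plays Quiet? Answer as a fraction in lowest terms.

Let p be the probability that Rose plays Quiet. In a completely mixed equilibrium, Colin must be indifferent between Quiet and Confess.
Colin's expected payoff from Quiet is −8p + 8(1−p); from Confess it is 2p.
Setting these equal: −16p + 8 = 2p, so p = 4/9.

4/9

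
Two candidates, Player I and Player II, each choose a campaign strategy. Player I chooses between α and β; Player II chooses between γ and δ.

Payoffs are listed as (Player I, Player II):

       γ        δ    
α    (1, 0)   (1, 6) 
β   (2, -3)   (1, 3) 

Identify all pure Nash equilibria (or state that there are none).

(α, δ) and (β, δ)

(α, γ): Player I prefers β (2 > 1); Player II prefers δ (6 > 0) — not an equilibrium.
(α, δ): Player I gets 1 ≥ 1 from β, and Player II gets 6 ≥ 0 from γ — Nash equilibrium.
(β, γ): Player II prefers δ (3 > -3) — not an equilibrium.
(β, δ): Player I gets 1 ≥ 1 from α, and Player II gets 3 ≥ -3 from γ — Nash equilibrium.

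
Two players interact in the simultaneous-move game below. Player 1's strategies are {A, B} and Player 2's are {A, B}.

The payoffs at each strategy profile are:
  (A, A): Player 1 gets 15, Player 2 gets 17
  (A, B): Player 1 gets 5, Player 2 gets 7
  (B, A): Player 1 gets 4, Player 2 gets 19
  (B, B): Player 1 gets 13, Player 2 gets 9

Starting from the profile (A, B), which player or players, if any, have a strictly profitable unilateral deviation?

Player 1 at (A, B) earns 5; deviating to B yields 13 — a strict improvement.
Player 2 earns 7; deviating to A yields 17 — a strict improvement.
Both Player 1 and Player 2 have strictly profitable deviations.

Both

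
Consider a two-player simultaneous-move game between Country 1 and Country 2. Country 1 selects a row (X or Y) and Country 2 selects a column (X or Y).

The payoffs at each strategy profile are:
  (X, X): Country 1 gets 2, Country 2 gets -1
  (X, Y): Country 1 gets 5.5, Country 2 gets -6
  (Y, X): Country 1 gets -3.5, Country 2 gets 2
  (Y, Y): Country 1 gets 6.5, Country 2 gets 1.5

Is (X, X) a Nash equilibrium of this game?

Yes

At (X, X), Country 1 earns 2; switching to Y would give -3.5, so Country 1 has no profitable deviation.
Country 2 earns -1; switching to Y would give -6, so Country 2 has no profitable deviation.
Neither player can gain by a unilateral deviation, so this profile is a Nash equilibrium.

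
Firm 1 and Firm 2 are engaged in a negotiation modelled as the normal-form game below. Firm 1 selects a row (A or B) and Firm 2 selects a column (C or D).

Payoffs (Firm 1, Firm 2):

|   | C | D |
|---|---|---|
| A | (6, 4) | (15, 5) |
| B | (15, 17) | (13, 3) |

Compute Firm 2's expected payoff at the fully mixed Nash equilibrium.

First find x, the probability Firm 1 plays A, from Firm 2's indifference between C and D: 4x + 17(1−x) = 5x + 3(1−x), giving x = 14/15.
Since Firm 2 is indifferent in equilibrium, Firm 2's expected payoff equals the payoff from either column against (14/15, 1/15). Using C: 4(14/15) + 17(1/15) = 73/15.

73/15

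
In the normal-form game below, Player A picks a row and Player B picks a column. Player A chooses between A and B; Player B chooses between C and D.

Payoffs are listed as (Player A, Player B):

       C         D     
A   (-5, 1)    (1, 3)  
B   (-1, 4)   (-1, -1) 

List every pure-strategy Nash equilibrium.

(A, D) and (B, C)

(A, C): Player A prefers B (-1 > -5); Player B prefers D (3 > 1) — not an equilibrium.
(A, D): Player A gets 1 ≥ -1 from B, and Player B gets 3 ≥ 1 from C — Nash equilibrium.
(B, C): Player A gets -1 ≥ -5 from A, and Player B gets 4 ≥ -1 from D — Nash equilibrium.
(B, D): Player A prefers A (1 > -1); Player B prefers C (4 > -1) — not an equilibrium.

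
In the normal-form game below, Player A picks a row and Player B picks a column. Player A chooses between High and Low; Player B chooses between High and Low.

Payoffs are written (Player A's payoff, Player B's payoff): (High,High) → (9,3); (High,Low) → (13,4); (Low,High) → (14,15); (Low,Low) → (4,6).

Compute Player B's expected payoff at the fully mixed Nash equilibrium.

First find x, the probability Player A plays High, from Player B's indifference between High and Low: 3x + 15(1−x) = 4x + 6(1−x), giving x = 9/10.
Since Player B is indifferent in equilibrium, Player B's expected payoff equals the payoff from either column against (9/10, 1/10). Using High: 3(9/10) + 15(1/10) = 21/5.

21/5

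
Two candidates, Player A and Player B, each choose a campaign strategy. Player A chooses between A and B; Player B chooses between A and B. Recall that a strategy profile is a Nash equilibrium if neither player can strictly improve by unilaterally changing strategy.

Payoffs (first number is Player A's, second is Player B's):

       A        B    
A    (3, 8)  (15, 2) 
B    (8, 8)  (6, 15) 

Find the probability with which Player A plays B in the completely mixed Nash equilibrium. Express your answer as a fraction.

6/13

Let p be the probability that Player A plays A. In a completely mixed equilibrium, Player B must be indifferent between A and B.
Player B's expected payoff from A is 8p + 8(1−p); from B it is 2p + 15(1−p).
Setting these equal: 8 = −13p + 15, so p = 7/13.
Therefore Player A plays B with probability 1 − 7/13 = 6/13.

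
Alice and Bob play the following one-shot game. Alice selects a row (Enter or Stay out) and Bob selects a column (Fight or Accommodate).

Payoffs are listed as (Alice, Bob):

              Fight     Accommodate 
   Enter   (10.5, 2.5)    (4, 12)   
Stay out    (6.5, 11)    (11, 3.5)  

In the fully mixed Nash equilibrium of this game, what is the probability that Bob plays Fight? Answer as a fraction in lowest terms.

7/11

Let q be the probability that Bob plays Fight. In a completely mixed equilibrium, Alice must be indifferent between Enter and Stay out.
Alice's expected payoff from Enter is 10.5q + 4(1−q); from Stay out it is 6.5q + 11(1−q).
Setting these equal: 6.5q + 4 = −4.5q + 11, so q = 7/11.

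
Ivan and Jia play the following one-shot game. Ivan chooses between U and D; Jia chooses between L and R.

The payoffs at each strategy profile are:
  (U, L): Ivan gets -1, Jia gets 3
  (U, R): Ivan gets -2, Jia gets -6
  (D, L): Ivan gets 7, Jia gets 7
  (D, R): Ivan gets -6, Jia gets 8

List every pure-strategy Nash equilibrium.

none

(U, L): Ivan prefers D (7 > -1) — not an equilibrium.
(U, R): Jia prefers L (3 > -6) — not an equilibrium.
(D, L): Jia prefers R (8 > 7) — not an equilibrium.
(D, R): Ivan prefers U (-2 > -6) — not an equilibrium.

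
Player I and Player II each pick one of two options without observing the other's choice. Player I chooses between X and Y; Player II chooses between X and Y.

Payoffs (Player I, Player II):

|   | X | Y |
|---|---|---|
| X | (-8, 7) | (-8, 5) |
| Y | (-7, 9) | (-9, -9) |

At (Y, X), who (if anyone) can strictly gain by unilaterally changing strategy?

Neither

Player I at (Y, X) earns -7; deviating to X yields -8 — not better.
Player II earns 9; deviating to Y yields -9 — not better.
Neither player can strictly improve; the profile is a Nash equilibrium.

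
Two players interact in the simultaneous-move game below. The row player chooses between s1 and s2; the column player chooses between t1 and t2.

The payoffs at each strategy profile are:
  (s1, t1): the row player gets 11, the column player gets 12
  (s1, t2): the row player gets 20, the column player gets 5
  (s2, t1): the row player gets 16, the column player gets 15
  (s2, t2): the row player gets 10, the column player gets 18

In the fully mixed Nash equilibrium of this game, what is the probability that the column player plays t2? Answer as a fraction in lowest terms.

1/3

Let c be the probability that the column player plays t1. In a completely mixed equilibrium, the row player must be indifferent between s1 and s2.
The row player's expected payoff from s1 is 11c + 20(1−c); from s2 it is 16c + 10(1−c).
Setting these equal: −9c + 20 = 6c + 10, so c = 2/3.
Therefore the column player plays t2 with probability 1 − 2/3 = 1/3.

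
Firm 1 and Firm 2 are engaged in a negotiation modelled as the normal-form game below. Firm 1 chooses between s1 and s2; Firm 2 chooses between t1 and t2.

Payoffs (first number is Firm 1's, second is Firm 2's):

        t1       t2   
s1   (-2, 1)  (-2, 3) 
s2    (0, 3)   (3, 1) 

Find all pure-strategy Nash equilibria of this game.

(s2, t1)

(s1, t1): Firm 1 prefers s2 (0 > -2); Firm 2 prefers t2 (3 > 1) — not an equilibrium.
(s1, t2): Firm 1 prefers s2 (3 > -2) — not an equilibrium.
(s2, t1): Firm 1 gets 0 ≥ -2 from s1, and Firm 2 gets 3 ≥ 1 from t2 — Nash equilibrium.
(s2, t2): Firm 2 prefers t1 (3 > 1) — not an equilibrium.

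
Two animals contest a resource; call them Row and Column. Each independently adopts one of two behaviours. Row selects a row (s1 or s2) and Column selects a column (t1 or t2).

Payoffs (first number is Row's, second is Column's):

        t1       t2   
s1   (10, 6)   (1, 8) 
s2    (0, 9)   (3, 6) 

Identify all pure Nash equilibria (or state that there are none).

none

(s1, t1): Column prefers t2 (8 > 6) — not an equilibrium.
(s1, t2): Row prefers s2 (3 > 1) — not an equilibrium.
(s2, t1): Row prefers s1 (10 > 0) — not an equilibrium.
(s2, t2): Column prefers t1 (9 > 6) — not an equilibrium.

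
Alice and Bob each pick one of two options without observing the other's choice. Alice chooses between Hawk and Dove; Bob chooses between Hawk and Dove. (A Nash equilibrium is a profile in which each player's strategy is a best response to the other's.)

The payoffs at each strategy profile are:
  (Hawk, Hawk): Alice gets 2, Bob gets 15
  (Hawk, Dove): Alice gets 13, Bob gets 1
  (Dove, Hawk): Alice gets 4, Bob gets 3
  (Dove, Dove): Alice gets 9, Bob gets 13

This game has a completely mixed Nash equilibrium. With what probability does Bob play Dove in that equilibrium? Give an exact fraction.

1/3

Let c be the probability that Bob plays Hawk. In a completely mixed equilibrium, Alice must be indifferent between Hawk and Dove.
Alice's expected payoff from Hawk is 2c + 13(1−c); from Dove it is 4c + 9(1−c).
Setting these equal: −11c + 13 = −5c + 9, so c = 2/3.
Therefore Bob plays Dove with probability 1 − 2/3 = 1/3.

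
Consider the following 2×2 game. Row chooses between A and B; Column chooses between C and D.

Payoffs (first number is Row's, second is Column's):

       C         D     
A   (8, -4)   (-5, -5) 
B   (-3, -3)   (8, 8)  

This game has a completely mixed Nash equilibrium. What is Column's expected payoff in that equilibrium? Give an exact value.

-47/12

First find p, the probability Row plays A, from Column's indifference between C and D: −4p − 3(1−p) = −5p + 8(1−p), giving p = 11/12.
Since Column is indifferent in equilibrium, Column's expected payoff equals the payoff from either column against (11/12, 1/12). Using C: −4(11/12) − 3(1/12) = -47/12.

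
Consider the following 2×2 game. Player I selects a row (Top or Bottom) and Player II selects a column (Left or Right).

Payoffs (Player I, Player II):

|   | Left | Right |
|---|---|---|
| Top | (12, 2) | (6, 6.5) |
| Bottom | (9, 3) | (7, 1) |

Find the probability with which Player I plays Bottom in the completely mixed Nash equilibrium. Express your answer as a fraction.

9/13

Let p be the probability that Player I plays Top. In a completely mixed equilibrium, Player II must be indifferent between Left and Right.
Player II's expected payoff from Left is 2p + 3(1−p); from Right it is 6.5p + (1−p).
Setting these equal: −p + 3 = 5.5p + 1, so p = 4/13.
Therefore Player I plays Bottom with probability 1 − 4/13 = 9/13.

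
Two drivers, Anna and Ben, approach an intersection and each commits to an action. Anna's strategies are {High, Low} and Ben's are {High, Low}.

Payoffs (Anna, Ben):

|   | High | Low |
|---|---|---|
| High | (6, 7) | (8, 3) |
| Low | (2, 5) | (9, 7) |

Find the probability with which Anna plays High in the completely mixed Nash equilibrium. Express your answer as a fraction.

1/3

Let x be the probability that Anna plays High. In a completely mixed equilibrium, Ben must be indifferent between High and Low.
Ben's expected payoff from High is 7x + 5(1−x); from Low it is 3x + 7(1−x).
Setting these equal: 2x + 5 = −4x + 7, so x = 1/3.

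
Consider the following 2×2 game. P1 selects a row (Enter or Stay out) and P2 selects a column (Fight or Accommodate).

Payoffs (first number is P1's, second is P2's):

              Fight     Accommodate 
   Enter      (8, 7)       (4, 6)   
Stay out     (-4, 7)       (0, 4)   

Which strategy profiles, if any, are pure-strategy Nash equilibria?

(Enter, Fight)

(Enter, Fight): P1 gets 8 ≥ -4 from Stay out, and P2 gets 7 ≥ 6 from Accommodate — Nash equilibrium.
(Enter, Accommodate): P2 prefers Fight (7 > 6) — not an equilibrium.
(Stay out, Fight): P1 prefers Enter (8 > -4) — not an equilibrium.
(Stay out, Accommodate): P1 prefers Enter (4 > 0); P2 prefers Fight (7 > 4) — not an equilibrium.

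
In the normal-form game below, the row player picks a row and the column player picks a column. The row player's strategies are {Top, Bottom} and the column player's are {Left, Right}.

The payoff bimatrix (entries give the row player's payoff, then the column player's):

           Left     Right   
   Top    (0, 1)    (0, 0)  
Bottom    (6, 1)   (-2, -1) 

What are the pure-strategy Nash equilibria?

(Top, Left): the row player prefers Bottom (6 > 0) — not an equilibrium.
(Top, Right): the column player prefers Left (1 > 0) — not an equilibrium.
(Bottom, Left): the row player gets 6 ≥ 0 from Top, and the column player gets 1 ≥ -1 from Right — Nash equilibrium.
(Bottom, Right): the row player prefers Top (0 > -2); the column player prefers Left (1 > -1) — not an equilibrium.

(Bottom, Left)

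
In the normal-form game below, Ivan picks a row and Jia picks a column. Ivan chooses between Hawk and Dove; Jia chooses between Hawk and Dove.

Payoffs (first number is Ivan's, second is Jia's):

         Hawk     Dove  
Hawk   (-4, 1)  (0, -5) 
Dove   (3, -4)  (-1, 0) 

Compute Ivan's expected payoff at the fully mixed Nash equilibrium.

First find y, the probability Jia plays Hawk, from Ivan's indifference between Hawk and Dove: −4y = 3y − (1−y), giving y = 1/8.
Since Ivan is indifferent in equilibrium, Ivan's expected payoff equals the payoff from either row against (1/8, 7/8). Using Hawk: −4(1/8) = -1/2.

-1/2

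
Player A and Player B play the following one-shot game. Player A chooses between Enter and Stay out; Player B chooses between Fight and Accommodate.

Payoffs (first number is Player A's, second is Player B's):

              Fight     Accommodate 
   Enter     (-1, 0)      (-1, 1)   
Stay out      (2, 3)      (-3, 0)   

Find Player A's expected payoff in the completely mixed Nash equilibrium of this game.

First find y, the probability Player B plays Fight, from Player A's indifference between Enter and Stay out: −y − (1−y) = 2y − 3(1−y), giving y = 2/5.
Since Player A is indifferent in equilibrium, Player A's expected payoff equals the payoff from either row against (2/5, 3/5). Using Enter: −(2/5) − (3/5) = -1.

-1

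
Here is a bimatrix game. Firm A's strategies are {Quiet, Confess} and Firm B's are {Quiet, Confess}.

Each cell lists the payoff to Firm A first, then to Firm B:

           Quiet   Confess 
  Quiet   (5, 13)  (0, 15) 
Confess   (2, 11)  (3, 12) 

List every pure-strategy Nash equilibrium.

(Quiet, Quiet): Firm B prefers Confess (15 > 13) — not an equilibrium.
(Quiet, Confess): Firm A prefers Confess (3 > 0) — not an equilibrium.
(Confess, Quiet): Firm A prefers Quiet (5 > 2); Firm B prefers Confess (12 > 11) — not an equilibrium.
(Confess, Confess): Firm A gets 3 ≥ 0 from Quiet, and Firm B gets 12 ≥ 11 from Quiet — Nash equilibrium.

(Confess, Confess)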